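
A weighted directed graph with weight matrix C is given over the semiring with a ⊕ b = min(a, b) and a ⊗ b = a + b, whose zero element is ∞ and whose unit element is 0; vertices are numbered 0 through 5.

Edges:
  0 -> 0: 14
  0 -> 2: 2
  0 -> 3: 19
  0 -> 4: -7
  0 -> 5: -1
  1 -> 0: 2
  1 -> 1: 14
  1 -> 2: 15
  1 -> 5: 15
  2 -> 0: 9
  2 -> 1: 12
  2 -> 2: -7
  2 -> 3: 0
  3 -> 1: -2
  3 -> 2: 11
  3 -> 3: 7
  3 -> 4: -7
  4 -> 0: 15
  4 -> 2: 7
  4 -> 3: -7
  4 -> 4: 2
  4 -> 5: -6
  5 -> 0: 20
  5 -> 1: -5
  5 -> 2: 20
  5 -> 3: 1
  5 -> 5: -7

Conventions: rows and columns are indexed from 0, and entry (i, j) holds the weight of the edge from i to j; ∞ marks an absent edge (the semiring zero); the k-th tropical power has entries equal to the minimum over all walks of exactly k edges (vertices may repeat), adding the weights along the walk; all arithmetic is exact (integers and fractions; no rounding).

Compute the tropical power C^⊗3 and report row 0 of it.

C^⊗2:
  [8, -6, -5, -14, -5, -13]
  [16, 10, 4, 15, -5, 1]
  [2, -2, -14, -7, -7, 8]
  [0, 5, 0, -14, -5, -13]
  [14, -11, 0, -5, -14, -13]
  [-3, -12, 10, -6, -6, -14]
C^⊗3:
  [-4, -18, -12, -12, -21, -20]
  [10, -4, -3, -12, -3, -11]
  [-5, -9, -21, -14, -14, -13]
  [7, -18, -7, -12, -21, -20]
  [-9, -18, -7, -21, -12, -20]
  [-10, -19, -1, -13, -13, -21]
Answer: row 0 of C^⊗3 = [-4, -18, -12, -12, -21, -20]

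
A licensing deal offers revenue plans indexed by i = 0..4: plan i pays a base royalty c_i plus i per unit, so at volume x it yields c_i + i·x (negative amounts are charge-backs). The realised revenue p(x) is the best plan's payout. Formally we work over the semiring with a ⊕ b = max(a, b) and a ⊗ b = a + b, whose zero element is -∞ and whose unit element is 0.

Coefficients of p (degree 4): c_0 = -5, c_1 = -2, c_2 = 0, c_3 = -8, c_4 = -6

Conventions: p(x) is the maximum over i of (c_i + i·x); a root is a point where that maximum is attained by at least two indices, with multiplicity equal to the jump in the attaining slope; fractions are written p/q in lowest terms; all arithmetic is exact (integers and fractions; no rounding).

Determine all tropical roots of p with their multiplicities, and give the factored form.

hull edge (i=0, c=-5) to (i=1, c=-2): slope 3, span 1
hull edge (i=1, c=-2) to (i=2, c=0): slope 2, span 1
hull edge (i=2, c=0) to (i=4, c=-6): slope -3, span 2
Factored form: p(x) = -6 ⊗ (x ⊕ (-3)) ⊗ (x ⊕ (-2)) ⊗ (x ⊕ 3) ⊗ (x ⊕ 3)
Answer: roots = -3 (mult 1), -2 (mult 1), 3 (mult 2)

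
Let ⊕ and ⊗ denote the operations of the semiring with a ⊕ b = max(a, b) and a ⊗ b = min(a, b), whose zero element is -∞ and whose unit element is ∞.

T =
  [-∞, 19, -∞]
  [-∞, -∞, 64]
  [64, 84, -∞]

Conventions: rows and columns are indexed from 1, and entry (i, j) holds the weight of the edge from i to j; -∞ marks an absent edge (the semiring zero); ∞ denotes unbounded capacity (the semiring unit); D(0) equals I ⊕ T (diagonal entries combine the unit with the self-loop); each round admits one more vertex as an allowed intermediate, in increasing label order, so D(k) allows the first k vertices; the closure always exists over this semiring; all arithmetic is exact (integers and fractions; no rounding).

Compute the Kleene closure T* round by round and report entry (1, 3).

D(0):
  [∞, 19, -∞]
  [-∞, ∞, 64]
  [64, 84, ∞]
D(1):
  [∞, 19, -∞]
  [-∞, ∞, 64]
  [64, 84, ∞]
D(2):
  [∞, 19, 19]
  [-∞, ∞, 64]
  [64, 84, ∞]
D(3):
  [∞, 19, 19]
  [64, ∞, 64]
  [64, 84, ∞]
Answer: T*[1][3] = 19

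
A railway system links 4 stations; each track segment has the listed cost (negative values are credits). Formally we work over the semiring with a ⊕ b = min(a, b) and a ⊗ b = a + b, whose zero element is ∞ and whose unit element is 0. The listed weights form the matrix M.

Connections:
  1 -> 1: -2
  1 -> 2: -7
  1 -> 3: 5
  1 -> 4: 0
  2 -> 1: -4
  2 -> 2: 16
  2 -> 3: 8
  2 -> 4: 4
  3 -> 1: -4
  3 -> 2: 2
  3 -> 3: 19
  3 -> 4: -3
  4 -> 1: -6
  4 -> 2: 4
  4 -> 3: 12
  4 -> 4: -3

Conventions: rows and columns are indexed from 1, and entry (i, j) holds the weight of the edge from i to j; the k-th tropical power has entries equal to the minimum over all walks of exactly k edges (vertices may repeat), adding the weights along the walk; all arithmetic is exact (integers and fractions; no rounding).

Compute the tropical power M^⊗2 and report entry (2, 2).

M^⊗2:
  [-11, -9, 1, -3]
  [-6, -11, 1, -4]
  [-9, -11, 1, -6]
  [-9, -13, -1, -6]
Key observation: the optimum is the walk 2->1->2, with weight (-4) + (-7) = -11.
Optimal value attained by: walk 2->1->2.
Answer: (M^⊗2)[2][2] = -11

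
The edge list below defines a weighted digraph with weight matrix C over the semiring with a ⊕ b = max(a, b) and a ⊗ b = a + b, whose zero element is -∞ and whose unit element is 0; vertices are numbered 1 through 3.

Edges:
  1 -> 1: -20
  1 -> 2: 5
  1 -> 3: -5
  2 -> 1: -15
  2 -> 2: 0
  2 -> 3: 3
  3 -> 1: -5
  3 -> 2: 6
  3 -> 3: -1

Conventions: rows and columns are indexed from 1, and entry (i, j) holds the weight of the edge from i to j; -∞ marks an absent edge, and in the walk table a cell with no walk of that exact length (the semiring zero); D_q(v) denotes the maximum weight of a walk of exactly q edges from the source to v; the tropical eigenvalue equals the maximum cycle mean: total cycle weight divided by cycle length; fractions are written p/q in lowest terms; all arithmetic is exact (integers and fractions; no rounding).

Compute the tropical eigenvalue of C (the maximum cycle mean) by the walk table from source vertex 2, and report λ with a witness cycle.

q=0: [-∞, 0, -∞]
q=1: [-15, 0, 3]
q=2: [-2, 9, 3]
q=3: [-2, 9, 12]
Optimal cycle mean attained by: cycle 2->3->2, total 3 + 6, length 2.
Answer: λ = 9/2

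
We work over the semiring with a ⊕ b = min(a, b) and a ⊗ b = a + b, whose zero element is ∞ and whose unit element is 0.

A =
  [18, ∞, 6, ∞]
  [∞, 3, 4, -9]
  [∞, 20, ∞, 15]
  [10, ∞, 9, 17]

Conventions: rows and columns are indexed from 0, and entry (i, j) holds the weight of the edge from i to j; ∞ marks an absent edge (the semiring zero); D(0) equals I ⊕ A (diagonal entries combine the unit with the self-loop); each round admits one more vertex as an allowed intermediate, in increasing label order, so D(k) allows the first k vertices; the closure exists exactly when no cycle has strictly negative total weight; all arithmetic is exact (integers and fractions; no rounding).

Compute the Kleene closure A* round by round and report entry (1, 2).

D(0):
  [0, ∞, 6, ∞]
  [∞, 0, 4, -9]
  [∞, 20, 0, 15]
  [10, ∞, 9, 0]
D(1):
  [0, ∞, 6, ∞]
  [∞, 0, 4, -9]
  [∞, 20, 0, 15]
  [10, ∞, 9, 0]
D(2):
  [0, ∞, 6, ∞]
  [∞, 0, 4, -9]
  [∞, 20, 0, 11]
  [10, ∞, 9, 0]
D(3):
  [0, 26, 6, 17]
  [∞, 0, 4, -9]
  [∞, 20, 0, 11]
  [10, 29, 9, 0]
D(4):
  [0, 26, 6, 17]
  [1, 0, 0, -9]
  [21, 20, 0, 11]
  [10, 29, 9, 0]
Answer: A*[1][2] = 0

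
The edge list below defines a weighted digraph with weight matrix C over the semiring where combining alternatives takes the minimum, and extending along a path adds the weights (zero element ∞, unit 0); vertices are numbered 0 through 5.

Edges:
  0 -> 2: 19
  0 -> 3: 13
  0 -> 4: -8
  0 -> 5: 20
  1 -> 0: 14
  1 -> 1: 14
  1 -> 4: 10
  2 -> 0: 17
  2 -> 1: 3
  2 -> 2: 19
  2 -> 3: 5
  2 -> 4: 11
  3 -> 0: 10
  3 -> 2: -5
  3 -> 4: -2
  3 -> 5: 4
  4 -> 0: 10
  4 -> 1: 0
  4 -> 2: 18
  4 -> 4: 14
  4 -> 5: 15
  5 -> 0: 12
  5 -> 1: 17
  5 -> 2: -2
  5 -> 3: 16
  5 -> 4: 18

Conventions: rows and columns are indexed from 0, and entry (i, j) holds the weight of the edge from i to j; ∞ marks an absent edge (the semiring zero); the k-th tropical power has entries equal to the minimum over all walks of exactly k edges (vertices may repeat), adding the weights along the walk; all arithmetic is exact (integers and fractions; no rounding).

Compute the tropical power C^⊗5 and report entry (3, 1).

C^⊗2:
  [2, -8, 8, 24, 6, 7]
  [20, 10, 28, 27, 6, 25]
  [15, 11, 0, 24, 3, 9]
  [8, -2, 2, 0, 2, 13]
  [14, 14, 13, 23, 2, 29]
  [15, 1, 11, 3, 4, 20]
C^⊗3:
  [6, 6, 5, 13, -6, 21]
  [16, 6, 22, 33, 12, 21]
  [13, 3, 7, 5, 7, 18]
  [10, 2, -5, 7, -2, 4]
  [12, 2, 18, 18, 6, 17]
  [13, 4, -2, 16, 1, 7]
C^⊗4:
  [4, -6, 8, 10, -2, 9]
  [20, 12, 19, 27, 8, 27]
  [15, 7, 0, 12, 3, 9]
  [8, -2, 2, 0, 2, 11]
  [16, 6, 13, 23, 4, 21]
  [11, 1, 5, 3, 5, 16]
C^⊗5:
  [8, -2, 5, 13, -4, 13]
  [18, 8, 22, 24, 12, 23]
  [13, 3, 7, 5, 7, 16]
  [10, 2, -5, 7, -2, 4]
  [14, 4, 18, 18, 8, 19]
  [13, 5, -2, 10, 1, 7]
Key observation: the optimum is the walk 3->2->3->0->4->1, with weight (-5) + 5 + 10 + (-8) + 0 = 2.
Optimal value attained by: walk 3->2->3->0->4->1.
Answer: (C^⊗5)[3][1] = 2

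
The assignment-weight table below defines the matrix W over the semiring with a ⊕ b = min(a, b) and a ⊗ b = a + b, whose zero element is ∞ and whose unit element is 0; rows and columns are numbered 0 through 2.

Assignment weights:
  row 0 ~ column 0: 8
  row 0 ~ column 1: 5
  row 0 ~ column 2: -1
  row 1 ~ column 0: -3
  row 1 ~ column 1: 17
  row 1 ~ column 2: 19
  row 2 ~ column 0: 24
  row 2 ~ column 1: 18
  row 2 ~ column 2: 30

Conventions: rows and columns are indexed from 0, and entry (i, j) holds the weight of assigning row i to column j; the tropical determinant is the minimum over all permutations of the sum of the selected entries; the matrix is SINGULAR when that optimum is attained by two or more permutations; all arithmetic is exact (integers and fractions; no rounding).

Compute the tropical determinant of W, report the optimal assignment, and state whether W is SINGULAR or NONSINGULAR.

σ = (0, 1, 2): 8 + 17 + 30 = 55
σ = (0, 2, 1): 8 + 19 + 18 = 45
σ = (1, 0, 2): 5 + (-3) + 30 = 32
σ = (1, 2, 0): 5 + 19 + 24 = 48
σ = (2, 0, 1): (-1) + (-3) + 18 = 14
σ = (2, 1, 0): (-1) + 17 + 24 = 40
Optimal value attained by: σ = (2, 0, 1).
Answer: det⊕(W) = 14; verdict: NONSINGULAR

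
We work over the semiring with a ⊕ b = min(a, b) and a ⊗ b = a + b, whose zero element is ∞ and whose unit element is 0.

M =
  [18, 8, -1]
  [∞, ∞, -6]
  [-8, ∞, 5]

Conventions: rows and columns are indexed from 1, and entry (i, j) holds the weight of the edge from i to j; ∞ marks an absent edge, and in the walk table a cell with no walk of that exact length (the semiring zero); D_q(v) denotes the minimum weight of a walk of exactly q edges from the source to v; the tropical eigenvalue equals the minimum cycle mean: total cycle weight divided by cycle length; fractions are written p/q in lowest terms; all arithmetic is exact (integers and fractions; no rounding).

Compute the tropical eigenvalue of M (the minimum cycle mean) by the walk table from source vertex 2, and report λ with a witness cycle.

q=0: [∞, 0, ∞]
q=1: [∞, ∞, -6]
q=2: [-14, ∞, -1]
q=3: [-9, -6, -15]
Optimal cycle mean attained by: cycle 1->3->1, total (-1) + (-8), length 2.
Answer: λ = -9/2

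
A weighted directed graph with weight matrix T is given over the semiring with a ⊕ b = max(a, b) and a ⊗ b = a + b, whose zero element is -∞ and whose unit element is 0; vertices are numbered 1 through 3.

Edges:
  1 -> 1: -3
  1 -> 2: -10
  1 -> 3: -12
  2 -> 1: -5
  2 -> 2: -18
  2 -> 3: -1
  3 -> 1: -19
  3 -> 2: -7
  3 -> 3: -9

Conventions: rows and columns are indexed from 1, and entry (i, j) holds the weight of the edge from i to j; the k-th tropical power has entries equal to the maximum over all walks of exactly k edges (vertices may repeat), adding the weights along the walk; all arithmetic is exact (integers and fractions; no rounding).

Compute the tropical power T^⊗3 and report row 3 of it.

T^⊗2:
  [-6, -13, -11]
  [-8, -8, -10]
  [-12, -16, -8]
T^⊗3:
  [-9, -16, -14]
  [-11, -17, -9]
  [-15, -15, -17]
Answer: row 3 of T^⊗3 = [-15, -15, -17]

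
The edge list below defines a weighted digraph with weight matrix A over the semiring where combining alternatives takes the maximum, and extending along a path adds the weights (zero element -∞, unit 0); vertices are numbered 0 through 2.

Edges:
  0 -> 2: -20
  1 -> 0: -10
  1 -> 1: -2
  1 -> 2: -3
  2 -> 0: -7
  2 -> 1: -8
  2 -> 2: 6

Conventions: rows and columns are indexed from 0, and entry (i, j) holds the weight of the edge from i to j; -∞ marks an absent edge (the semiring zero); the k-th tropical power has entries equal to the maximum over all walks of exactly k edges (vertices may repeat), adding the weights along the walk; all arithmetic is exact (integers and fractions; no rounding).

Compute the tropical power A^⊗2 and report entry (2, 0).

A^⊗2:
  [-27, -28, -14]
  [-10, -4, 3]
  [-1, -2, 12]
Key observation: the optimum is the walk 2->2->0, with weight 6 + (-7) = -1.
Optimal value attained by: walk 2->2->0.
Answer: (A^⊗2)[2][0] = -1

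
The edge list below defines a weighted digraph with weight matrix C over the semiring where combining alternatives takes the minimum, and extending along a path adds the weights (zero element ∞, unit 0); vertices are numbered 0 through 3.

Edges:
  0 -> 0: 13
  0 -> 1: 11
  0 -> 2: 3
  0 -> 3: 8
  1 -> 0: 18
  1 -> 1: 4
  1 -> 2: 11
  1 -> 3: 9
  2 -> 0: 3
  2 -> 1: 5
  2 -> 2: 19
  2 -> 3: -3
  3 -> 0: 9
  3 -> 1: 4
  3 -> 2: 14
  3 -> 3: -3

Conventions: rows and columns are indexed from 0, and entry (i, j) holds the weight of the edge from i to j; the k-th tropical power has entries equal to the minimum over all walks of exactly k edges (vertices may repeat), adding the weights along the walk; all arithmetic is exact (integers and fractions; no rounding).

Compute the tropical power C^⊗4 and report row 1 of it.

C^⊗2:
  [6, 8, 16, 0]
  [14, 8, 15, 6]
  [6, 1, 6, -6]
  [6, 1, 11, -6]
C^⊗3:
  [9, 4, 9, -3]
  [15, 10, 17, 3]
  [3, -2, 8, -9]
  [3, -2, 8, -9]
C^⊗4:
  [6, 1, 11, -6]
  [12, 7, 17, 0]
  [0, -5, 5, -12]
  [0, -5, 5, -12]
Answer: row 1 of C^⊗4 = [12, 7, 17, 0]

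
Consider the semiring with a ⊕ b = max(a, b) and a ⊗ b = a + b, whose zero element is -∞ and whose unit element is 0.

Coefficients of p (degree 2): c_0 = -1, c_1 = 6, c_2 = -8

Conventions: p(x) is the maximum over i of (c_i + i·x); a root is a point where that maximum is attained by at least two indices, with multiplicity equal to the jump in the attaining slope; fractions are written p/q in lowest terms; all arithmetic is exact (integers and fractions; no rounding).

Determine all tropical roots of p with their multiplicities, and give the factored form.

hull edge (i=0, c=-1) to (i=1, c=6): slope 7, span 1
hull edge (i=1, c=6) to (i=2, c=-8): slope -14, span 1
Factored form: p(x) = -8 ⊗ (x ⊕ (-7)) ⊗ (x ⊕ 14)
Answer: roots = -7 (mult 1), 14 (mult 1)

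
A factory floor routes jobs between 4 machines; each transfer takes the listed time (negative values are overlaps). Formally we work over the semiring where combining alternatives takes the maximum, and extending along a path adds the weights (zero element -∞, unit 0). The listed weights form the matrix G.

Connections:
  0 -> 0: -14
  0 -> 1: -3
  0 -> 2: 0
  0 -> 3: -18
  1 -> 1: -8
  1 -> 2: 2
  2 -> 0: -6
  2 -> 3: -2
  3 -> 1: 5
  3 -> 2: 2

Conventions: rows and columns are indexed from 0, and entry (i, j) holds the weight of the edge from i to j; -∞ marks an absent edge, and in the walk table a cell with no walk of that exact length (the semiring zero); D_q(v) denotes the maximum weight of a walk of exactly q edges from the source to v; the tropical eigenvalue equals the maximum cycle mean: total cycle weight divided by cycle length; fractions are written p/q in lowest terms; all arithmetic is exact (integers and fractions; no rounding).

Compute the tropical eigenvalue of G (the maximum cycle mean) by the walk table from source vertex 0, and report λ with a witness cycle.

q=0: [0, -∞, -∞, -∞]
q=1: [-14, -3, 0, -18]
q=2: [-6, -11, -1, -2]
q=3: [-7, 3, 0, -3]
q=4: [-6, 2, 5, -2]
Optimal cycle mean attained by: cycle 1->2->3->1, total 2 + (-2) + 5, length 3.
Answer: λ = 5/3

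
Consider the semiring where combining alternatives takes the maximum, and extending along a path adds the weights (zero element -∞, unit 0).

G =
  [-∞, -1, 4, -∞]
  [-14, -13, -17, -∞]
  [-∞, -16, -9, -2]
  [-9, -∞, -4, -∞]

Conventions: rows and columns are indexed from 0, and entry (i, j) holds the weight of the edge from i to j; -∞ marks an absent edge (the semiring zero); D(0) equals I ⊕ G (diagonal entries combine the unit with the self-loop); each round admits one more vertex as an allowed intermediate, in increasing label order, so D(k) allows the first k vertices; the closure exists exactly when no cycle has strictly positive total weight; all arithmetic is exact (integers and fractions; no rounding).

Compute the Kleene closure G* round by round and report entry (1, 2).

D(0):
  [0, -1, 4, -∞]
  [-14, 0, -17, -∞]
  [-∞, -16, 0, -2]
  [-9, -∞, -4, 0]
D(1):
  [0, -1, 4, -∞]
  [-14, 0, -10, -∞]
  [-∞, -16, 0, -2]
  [-9, -10, -4, 0]
D(2):
  [0, -1, 4, -∞]
  [-14, 0, -10, -∞]
  [-30, -16, 0, -2]
  [-9, -10, -4, 0]
D(3):
  [0, -1, 4, 2]
  [-14, 0, -10, -12]
  [-30, -16, 0, -2]
  [-9, -10, -4, 0]
D(4):
  [0, -1, 4, 2]
  [-14, 0, -10, -12]
  [-11, -12, 0, -2]
  [-9, -10, -4, 0]
Answer: G*[1][2] = -10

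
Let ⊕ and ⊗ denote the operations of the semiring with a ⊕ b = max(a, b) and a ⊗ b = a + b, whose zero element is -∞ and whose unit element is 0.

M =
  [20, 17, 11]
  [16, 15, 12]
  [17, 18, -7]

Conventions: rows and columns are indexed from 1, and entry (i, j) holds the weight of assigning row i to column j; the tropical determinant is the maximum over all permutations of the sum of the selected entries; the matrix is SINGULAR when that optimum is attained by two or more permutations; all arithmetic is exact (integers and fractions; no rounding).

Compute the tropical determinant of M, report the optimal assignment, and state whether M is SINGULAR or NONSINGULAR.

σ = (1, 2, 3): 20 + 15 + (-7) = 28
σ = (1, 3, 2): 20 + 12 + 18 = 50
σ = (2, 1, 3): 17 + 16 + (-7) = 26
σ = (2, 3, 1): 17 + 12 + 17 = 46
σ = (3, 1, 2): 11 + 16 + 18 = 45
σ = (3, 2, 1): 11 + 15 + 17 = 43
Optimal value attained by: σ = (1, 3, 2).
Answer: det⊕(M) = 50; verdict: NONSINGULAR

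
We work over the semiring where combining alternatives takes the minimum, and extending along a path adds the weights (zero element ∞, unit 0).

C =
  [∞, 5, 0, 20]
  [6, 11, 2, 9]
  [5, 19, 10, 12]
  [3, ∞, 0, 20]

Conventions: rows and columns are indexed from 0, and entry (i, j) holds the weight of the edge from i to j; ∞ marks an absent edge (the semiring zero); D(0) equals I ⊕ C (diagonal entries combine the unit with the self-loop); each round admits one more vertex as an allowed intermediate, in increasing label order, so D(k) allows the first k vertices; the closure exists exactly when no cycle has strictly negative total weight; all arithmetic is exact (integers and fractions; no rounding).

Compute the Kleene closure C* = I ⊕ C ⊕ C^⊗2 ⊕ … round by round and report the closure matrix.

D(0):
  [0, 5, 0, 20]
  [6, 0, 2, 9]
  [5, 19, 0, 12]
  [3, ∞, 0, 0]
D(1):
  [0, 5, 0, 20]
  [6, 0, 2, 9]
  [5, 10, 0, 12]
  [3, 8, 0, 0]
D(2):
  [0, 5, 0, 14]
  [6, 0, 2, 9]
  [5, 10, 0, 12]
  [3, 8, 0, 0]
D(3):
  [0, 5, 0, 12]
  [6, 0, 2, 9]
  [5, 10, 0, 12]
  [3, 8, 0, 0]
D(4):
  [0, 5, 0, 12]
  [6, 0, 2, 9]
  [5, 10, 0, 12]
  [3, 8, 0, 0]
Answer: C* = [[0, 5, 0, 12], [6, 0, 2, 9], [5, 10, 0, 12], [3, 8, 0, 0]]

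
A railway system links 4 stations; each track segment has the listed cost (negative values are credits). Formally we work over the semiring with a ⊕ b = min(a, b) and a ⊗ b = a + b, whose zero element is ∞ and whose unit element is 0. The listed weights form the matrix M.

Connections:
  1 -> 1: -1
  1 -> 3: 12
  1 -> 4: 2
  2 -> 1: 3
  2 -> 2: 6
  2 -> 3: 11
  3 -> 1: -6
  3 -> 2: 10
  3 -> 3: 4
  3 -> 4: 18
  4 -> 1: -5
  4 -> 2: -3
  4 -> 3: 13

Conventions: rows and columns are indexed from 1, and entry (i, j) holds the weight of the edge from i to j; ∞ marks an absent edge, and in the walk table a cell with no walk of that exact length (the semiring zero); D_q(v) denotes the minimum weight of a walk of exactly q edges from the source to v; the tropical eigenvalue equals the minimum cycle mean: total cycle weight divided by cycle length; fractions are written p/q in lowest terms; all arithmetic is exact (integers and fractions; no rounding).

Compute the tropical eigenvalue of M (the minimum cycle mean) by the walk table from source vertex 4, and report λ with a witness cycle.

q=0: [∞, ∞, ∞, 0]
q=1: [-5, -3, 13, ∞]
q=2: [-6, 3, 7, -3]
q=3: [-8, -6, 6, -4]
q=4: [-9, -7, 4, -6]
Optimal cycle mean attained by: cycle 1->4->1, total 2 + (-5), length 2.
Answer: λ = -3/2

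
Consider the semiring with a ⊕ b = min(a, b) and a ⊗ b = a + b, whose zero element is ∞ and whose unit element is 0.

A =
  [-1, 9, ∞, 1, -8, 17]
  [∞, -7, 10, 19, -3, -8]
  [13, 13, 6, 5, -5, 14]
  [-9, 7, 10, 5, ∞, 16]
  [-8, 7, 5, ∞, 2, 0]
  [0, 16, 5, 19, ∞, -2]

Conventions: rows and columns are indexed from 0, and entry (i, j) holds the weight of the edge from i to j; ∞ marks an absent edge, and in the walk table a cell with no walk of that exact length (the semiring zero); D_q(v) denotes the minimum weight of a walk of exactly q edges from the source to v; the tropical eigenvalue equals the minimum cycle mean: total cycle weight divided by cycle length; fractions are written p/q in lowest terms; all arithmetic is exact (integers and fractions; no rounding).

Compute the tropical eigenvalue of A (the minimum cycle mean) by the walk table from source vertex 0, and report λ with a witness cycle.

q=0: [0, ∞, ∞, ∞, ∞, ∞]
q=1: [-1, 9, ∞, 1, -8, 17]
q=2: [-16, -1, -3, 0, -9, -8]
q=3: [-17, -8, -4, -15, -24, -10]
q=4: [-32, -17, -19, -16, -25, -24]
q=5: [-33, -24, -20, -31, -40, -26]
q=6: [-48, -33, -35, -32, -41, -40]
Optimal cycle mean attained by: cycle 0->4->0, total (-8) + (-8), length 2.
Answer: λ = -8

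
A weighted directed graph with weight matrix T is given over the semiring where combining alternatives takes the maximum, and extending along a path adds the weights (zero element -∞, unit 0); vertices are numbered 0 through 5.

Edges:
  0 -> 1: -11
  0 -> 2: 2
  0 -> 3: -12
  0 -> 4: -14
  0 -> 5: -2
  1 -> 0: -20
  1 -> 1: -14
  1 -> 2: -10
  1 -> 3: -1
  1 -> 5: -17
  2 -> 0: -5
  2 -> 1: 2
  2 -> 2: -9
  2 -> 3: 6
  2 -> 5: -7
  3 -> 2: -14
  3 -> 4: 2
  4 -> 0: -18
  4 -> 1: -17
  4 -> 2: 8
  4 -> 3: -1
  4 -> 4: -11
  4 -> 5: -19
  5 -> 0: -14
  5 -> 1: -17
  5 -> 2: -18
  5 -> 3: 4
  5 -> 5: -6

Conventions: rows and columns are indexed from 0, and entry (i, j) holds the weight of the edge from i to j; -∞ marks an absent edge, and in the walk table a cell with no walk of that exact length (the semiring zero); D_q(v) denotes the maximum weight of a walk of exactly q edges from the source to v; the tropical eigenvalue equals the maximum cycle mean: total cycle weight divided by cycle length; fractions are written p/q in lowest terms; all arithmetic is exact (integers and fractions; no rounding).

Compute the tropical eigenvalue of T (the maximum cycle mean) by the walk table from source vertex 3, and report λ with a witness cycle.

q=0: [-∞, -∞, -∞, 0, -∞, -∞]
q=1: [-∞, -∞, -14, -∞, 2, -∞]
q=2: [-16, -12, 10, 1, -9, -17]
q=3: [5, 12, 1, 16, 3, 3]
q=4: [-4, 3, 11, 11, 18, 3]
q=5: [6, 13, 26, 17, 13, 4]
q=6: [21, 28, 21, 32, 19, 19]
Optimal cycle mean attained by: cycle 2->3->4->2, total 6 + 2 + 8, length 3.
Answer: λ = 16/3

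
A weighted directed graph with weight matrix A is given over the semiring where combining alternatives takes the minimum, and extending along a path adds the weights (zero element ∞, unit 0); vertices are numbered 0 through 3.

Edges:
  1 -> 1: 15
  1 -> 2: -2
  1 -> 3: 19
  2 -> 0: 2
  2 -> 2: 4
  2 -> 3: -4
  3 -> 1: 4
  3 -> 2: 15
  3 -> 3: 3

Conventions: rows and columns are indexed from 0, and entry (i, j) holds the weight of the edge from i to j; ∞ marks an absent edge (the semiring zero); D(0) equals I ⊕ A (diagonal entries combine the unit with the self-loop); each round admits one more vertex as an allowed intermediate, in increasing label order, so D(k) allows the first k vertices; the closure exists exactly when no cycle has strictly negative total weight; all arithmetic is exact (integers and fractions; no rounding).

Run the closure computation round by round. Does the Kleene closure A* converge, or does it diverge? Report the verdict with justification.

D(0):
  [0, ∞, ∞, ∞]
  [∞, 0, -2, 19]
  [2, ∞, 0, -4]
  [∞, 4, 15, 0]
D(1):
  [0, ∞, ∞, ∞]
  [∞, 0, -2, 19]
  [2, ∞, 0, -4]
  [∞, 4, 15, 0]
D(2):
  [0, ∞, ∞, ∞]
  [∞, 0, -2, 19]
  [2, ∞, 0, -4]
  [∞, 4, 2, 0]
Detection: at round 3, diagonal entry (3, 3) turns strictly negative.
Key observation: the cycle 3->1->2->3 has total weight 4 + (-2) + (-4), which is strictly negative.
Answer: DIVERGES — negative cycle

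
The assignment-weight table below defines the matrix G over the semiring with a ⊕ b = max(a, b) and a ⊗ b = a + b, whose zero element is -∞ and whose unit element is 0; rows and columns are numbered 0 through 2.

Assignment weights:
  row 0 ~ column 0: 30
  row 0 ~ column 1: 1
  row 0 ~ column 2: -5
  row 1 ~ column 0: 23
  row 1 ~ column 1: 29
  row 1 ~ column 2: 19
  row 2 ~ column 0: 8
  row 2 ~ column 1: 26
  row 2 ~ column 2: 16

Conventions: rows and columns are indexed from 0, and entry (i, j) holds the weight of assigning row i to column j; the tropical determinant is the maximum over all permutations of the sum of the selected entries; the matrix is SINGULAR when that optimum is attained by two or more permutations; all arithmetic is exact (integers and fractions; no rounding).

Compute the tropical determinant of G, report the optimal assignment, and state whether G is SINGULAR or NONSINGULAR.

σ = (0, 1, 2): 30 + 29 + 16 = 75
σ = (0, 2, 1): 30 + 19 + 26 = 75
σ = (1, 0, 2): 1 + 23 + 16 = 40
σ = (1, 2, 0): 1 + 19 + 8 = 28
σ = (2, 0, 1): (-5) + 23 + 26 = 44
σ = (2, 1, 0): (-5) + 29 + 8 = 32
Optimal value attained by: σ = (0, 1, 2).
Answer: det⊕(G) = 75; verdict: SINGULAR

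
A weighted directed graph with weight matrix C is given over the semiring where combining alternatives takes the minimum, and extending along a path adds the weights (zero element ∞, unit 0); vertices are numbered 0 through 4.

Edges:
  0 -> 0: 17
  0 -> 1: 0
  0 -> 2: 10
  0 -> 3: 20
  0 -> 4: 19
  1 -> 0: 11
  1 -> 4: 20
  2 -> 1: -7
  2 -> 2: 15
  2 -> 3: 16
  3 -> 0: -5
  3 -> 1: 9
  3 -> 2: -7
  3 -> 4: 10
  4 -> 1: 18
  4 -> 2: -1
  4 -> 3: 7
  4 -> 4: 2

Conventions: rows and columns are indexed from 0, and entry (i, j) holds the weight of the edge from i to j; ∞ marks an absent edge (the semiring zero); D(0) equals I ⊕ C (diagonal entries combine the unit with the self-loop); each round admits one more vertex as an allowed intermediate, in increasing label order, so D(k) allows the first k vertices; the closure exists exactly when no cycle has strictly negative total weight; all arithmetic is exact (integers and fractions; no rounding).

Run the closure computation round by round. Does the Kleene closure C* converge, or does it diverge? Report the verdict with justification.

D(0):
  [0, 0, 10, 20, 19]
  [11, 0, ∞, ∞, 20]
  [∞, -7, 0, 16, ∞]
  [-5, 9, -7, 0, 10]
  [∞, 18, -1, 7, 0]
D(1):
  [0, 0, 10, 20, 19]
  [11, 0, 21, 31, 20]
  [∞, -7, 0, 16, ∞]
  [-5, -5, -7, 0, 10]
  [∞, 18, -1, 7, 0]
D(2):
  [0, 0, 10, 20, 19]
  [11, 0, 21, 31, 20]
  [4, -7, 0, 16, 13]
  [-5, -5, -7, 0, 10]
  [29, 18, -1, 7, 0]
D(3):
  [0, 0, 10, 20, 19]
  [11, 0, 21, 31, 20]
  [4, -7, 0, 16, 13]
  [-5, -14, -7, 0, 6]
  [3, -8, -1, 7, 0]
D(4):
  [0, 0, 10, 20, 19]
  [11, 0, 21, 31, 20]
  [4, -7, 0, 16, 13]
  [-5, -14, -7, 0, 6]
  [2, -8, -1, 7, 0]
D(5):
  [0, 0, 10, 20, 19]
  [11, 0, 19, 27, 20]
  [4, -7, 0, 16, 13]
  [-5, -14, -7, 0, 6]
  [2, -8, -1, 7, 0]
Key observation: every diagonal entry stays at the unit through all rounds, so no improving cycle exists.
Answer: CONVERGES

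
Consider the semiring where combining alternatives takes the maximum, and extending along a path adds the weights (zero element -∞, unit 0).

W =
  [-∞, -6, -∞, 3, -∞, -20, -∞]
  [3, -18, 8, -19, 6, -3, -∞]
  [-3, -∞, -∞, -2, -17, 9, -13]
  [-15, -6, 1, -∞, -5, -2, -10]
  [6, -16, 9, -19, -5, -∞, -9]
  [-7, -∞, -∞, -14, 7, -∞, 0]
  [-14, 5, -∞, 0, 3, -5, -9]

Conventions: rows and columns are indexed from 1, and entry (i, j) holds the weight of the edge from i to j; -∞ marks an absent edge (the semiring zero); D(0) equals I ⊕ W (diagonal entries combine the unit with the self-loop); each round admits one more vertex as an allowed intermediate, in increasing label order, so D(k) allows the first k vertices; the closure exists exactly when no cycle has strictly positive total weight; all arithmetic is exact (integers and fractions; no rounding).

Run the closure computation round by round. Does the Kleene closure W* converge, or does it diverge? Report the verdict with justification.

D(0):
  [0, -6, -∞, 3, -∞, -20, -∞]
  [3, 0, 8, -19, 6, -3, -∞]
  [-3, -∞, 0, -2, -17, 9, -13]
  [-15, -6, 1, 0, -5, -2, -10]
  [6, -16, 9, -19, 0, -∞, -9]
  [-7, -∞, -∞, -14, 7, 0, 0]
  [-14, 5, -∞, 0, 3, -5, 0]
D(1):
  [0, -6, -∞, 3, -∞, -20, -∞]
  [3, 0, 8, 6, 6, -3, -∞]
  [-3, -9, 0, 0, -17, 9, -13]
  [-15, -6, 1, 0, -5, -2, -10]
  [6, 0, 9, 9, 0, -14, -9]
  [-7, -13, -∞, -4, 7, 0, 0]
  [-14, 5, -∞, 0, 3, -5, 0]
Detection: at round 2, diagonal entry (5, 5) turns strictly positive.
Key observation: the cycle 5->1->2->5 has total weight 6 + (-6) + 6, which is strictly positive.
Answer: DIVERGES — positive cycle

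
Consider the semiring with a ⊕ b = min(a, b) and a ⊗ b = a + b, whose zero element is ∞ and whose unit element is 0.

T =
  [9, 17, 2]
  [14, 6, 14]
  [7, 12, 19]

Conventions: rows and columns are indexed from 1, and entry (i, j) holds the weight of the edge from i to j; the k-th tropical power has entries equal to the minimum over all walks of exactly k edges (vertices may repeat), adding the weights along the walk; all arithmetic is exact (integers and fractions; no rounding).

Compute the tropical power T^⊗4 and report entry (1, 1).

T^⊗2:
  [9, 14, 11]
  [20, 12, 16]
  [16, 18, 9]
T^⊗3:
  [18, 20, 11]
  [23, 18, 22]
  [16, 21, 18]
T^⊗4:
  [18, 23, 20]
  [29, 24, 25]
  [25, 27, 18]
Key observation: the optimum is the walk 1->3->1->3->1, with weight 2 + 7 + 2 + 7 = 18.
Optimal value attained by: walk 1->3->1->3->1.
Answer: (T^⊗4)[1][1] = 18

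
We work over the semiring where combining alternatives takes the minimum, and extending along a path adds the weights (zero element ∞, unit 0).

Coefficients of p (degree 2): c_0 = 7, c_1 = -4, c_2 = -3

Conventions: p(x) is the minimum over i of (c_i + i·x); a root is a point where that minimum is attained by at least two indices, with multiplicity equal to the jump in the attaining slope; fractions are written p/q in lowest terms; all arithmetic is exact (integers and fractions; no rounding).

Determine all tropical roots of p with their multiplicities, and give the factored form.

hull edge (i=0, c=7) to (i=1, c=-4): slope -11, span 1
hull edge (i=1, c=-4) to (i=2, c=-3): slope 1, span 1
Factored form: p(x) = -3 ⊗ (x ⊕ (-1)) ⊗ (x ⊕ 11)
Answer: roots = -1 (mult 1), 11 (mult 1)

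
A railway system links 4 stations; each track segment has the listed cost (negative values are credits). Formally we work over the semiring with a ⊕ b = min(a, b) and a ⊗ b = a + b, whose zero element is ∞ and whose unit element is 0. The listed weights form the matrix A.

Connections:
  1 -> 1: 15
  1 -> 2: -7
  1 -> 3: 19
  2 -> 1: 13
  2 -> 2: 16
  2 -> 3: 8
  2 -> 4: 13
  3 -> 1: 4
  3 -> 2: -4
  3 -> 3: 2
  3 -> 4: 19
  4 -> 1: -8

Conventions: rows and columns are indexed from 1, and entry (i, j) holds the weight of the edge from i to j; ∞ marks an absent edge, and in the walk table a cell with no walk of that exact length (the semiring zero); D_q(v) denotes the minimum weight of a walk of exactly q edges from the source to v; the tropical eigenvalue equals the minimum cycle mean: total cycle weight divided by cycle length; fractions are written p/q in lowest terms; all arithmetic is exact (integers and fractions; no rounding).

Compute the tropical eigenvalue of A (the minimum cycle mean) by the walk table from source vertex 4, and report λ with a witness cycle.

q=0: [∞, ∞, ∞, 0]
q=1: [-8, ∞, ∞, ∞]
q=2: [7, -15, 11, ∞]
q=3: [-2, 0, -7, -2]
q=4: [-10, -11, -5, 12]
Optimal cycle mean attained by: cycle 1->2->4->1, total (-7) + 13 + (-8), length 3.
Answer: λ = -2/3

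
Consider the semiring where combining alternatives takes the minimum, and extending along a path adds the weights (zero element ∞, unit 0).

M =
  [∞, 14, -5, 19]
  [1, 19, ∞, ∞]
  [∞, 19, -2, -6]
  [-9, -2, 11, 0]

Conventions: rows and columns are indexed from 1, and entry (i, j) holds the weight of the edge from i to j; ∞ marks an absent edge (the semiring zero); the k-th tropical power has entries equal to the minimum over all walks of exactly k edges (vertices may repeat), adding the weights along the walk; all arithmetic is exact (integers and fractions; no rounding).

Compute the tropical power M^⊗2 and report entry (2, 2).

M^⊗2:
  [10, 14, -7, -11]
  [20, 15, -4, 20]
  [-15, -8, -4, -8]
  [-9, -2, -14, 0]
Key observation: the optimum is the walk 2->1->2, with weight 1 + 14 = 15.
Optimal value attained by: walk 2->1->2.
Answer: (M^⊗2)[2][2] = 15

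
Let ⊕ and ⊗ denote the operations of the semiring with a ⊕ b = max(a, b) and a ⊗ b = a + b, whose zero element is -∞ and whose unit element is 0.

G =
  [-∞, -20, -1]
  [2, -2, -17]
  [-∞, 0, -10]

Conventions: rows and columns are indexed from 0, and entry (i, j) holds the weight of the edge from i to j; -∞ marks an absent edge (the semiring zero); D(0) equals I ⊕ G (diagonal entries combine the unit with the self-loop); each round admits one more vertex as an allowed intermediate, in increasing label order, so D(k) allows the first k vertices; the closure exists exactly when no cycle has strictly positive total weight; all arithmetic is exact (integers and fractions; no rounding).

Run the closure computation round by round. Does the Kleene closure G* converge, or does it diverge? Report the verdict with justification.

D(0):
  [0, -20, -1]
  [2, 0, -17]
  [-∞, 0, 0]
D(1):
  [0, -20, -1]
  [2, 0, 1]
  [-∞, 0, 0]
Detection: at round 2, diagonal entry (2, 2) turns strictly positive.
Key observation: the cycle 2->1->0->2 has total weight 0 + 2 + (-1), which is strictly positive.
Answer: DIVERGES — positive cycle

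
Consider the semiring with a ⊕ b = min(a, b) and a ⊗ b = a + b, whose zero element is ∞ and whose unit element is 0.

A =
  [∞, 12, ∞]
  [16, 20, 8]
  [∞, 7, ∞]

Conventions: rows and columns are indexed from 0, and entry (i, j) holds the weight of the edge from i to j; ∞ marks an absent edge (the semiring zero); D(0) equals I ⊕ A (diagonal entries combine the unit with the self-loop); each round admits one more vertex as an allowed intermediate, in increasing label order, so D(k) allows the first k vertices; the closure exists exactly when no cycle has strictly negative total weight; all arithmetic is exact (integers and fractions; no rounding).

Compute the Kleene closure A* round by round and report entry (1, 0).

D(0):
  [0, 12, ∞]
  [16, 0, 8]
  [∞, 7, 0]
D(1):
  [0, 12, ∞]
  [16, 0, 8]
  [∞, 7, 0]
D(2):
  [0, 12, 20]
  [16, 0, 8]
  [23, 7, 0]
D(3):
  [0, 12, 20]
  [16, 0, 8]
  [23, 7, 0]
Answer: A*[1][0] = 16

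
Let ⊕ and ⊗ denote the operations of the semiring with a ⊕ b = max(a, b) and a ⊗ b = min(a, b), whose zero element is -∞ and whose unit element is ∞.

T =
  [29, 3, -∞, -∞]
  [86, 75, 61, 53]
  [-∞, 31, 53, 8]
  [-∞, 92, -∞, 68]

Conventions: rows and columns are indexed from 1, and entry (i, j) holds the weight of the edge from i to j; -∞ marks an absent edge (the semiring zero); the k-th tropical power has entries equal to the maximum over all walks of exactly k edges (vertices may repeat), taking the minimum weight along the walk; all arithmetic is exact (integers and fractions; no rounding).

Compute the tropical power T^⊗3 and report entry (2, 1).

T^⊗2:
  [29, 3, 3, 3]
  [75, 75, 61, 53]
  [31, 31, 53, 31]
  [86, 75, 61, 68]
T^⊗3:
  [29, 3, 3, 3]
  [75, 75, 61, 53]
  [31, 31, 53, 31]
  [75, 75, 61, 68]
Key observation: the optimum is the walk 2->2->2->1, with weight 75 min 75 min 86 = 75.
Optimal value attained by: walk 2->2->2->1.
Answer: (T^⊗3)[2][1] = 75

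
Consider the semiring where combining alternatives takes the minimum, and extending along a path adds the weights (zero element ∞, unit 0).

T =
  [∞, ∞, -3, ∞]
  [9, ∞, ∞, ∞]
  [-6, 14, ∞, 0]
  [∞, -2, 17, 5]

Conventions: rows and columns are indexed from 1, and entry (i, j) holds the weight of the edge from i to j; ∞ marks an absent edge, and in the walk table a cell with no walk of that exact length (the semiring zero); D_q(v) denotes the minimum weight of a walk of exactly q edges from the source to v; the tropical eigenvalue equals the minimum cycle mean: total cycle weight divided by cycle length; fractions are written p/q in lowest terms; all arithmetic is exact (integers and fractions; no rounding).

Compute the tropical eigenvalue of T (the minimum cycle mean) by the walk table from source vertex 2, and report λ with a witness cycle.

q=0: [∞, 0, ∞, ∞]
q=1: [9, ∞, ∞, ∞]
q=2: [∞, ∞, 6, ∞]
q=3: [0, 20, ∞, 6]
q=4: [29, 4, -3, 11]
Optimal cycle mean attained by: cycle 1->3->1, total (-3) + (-6), length 2.
Answer: λ = -9/2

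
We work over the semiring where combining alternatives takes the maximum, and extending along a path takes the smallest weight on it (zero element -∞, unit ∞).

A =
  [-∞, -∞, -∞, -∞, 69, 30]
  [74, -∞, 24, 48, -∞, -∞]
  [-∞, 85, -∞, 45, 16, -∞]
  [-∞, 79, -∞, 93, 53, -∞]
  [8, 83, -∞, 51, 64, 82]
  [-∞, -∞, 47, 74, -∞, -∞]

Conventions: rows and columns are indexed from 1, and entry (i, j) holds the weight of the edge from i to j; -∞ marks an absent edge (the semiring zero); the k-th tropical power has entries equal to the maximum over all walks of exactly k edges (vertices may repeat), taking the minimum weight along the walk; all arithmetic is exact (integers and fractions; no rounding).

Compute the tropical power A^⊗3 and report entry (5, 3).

A^⊗2:
  [8, 69, 30, 51, 64, 69]
  [-∞, 48, -∞, 48, 69, 30]
  [74, 45, 24, 48, 45, 16]
  [74, 79, 24, 93, 53, 53]
  [74, 64, 47, 74, 64, 64]
  [-∞, 74, -∞, 74, 53, -∞]
A^⊗3:
  [69, 64, 47, 69, 64, 64]
  [48, 69, 30, 51, 64, 69]
  [45, 48, 24, 48, 69, 45]
  [74, 79, 47, 93, 69, 53]
  [64, 74, 47, 74, 69, 64]
  [74, 74, 24, 74, 53, 53]
Key observation: the optimum is the walk 5->5->6->3, with weight 64 min 82 min 47 = 47.
Optimal value attained by: walk 5->5->6->3.
Answer: (A^⊗3)[5][3] = 47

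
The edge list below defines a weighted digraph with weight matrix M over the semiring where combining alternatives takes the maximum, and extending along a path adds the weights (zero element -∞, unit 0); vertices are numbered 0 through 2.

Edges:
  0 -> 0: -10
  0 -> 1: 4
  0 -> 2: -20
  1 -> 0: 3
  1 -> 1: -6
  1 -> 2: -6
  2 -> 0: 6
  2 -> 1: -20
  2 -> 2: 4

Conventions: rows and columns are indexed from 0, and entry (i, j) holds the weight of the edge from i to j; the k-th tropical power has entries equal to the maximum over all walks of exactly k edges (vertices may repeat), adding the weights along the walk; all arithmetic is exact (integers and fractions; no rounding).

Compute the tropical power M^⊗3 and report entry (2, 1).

M^⊗2:
  [7, -2, -2]
  [0, 7, -2]
  [10, 10, 8]
M^⊗3:
  [4, 11, 2]
  [10, 4, 2]
  [14, 14, 12]
Key observation: the optimum is the walk 2->2->0->1, with weight 4 + 6 + 4 = 14.
Optimal value attained by: walk 2->2->0->1.
Answer: (M^⊗3)[2][1] = 14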